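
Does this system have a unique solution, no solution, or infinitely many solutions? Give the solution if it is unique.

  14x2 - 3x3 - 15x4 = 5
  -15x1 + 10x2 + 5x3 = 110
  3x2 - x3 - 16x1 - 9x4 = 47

Row-reduce:
Swap R1 and R2.
R1 ← R1 / (-15).
R3 ← R3 + 16·R1.
R2 ← R2 / (14).
R1 ← R1 + 2/3·R2.
R3 ← R3 + 23/3·R2.
R3 ← R3 / (-335/42).
R1 ← R1 + 10/21·R3.
R2 ← R2 + 3/14·R3.
Rank is 3 with 4 unknowns, leaving x4 free.

infinitely many solutions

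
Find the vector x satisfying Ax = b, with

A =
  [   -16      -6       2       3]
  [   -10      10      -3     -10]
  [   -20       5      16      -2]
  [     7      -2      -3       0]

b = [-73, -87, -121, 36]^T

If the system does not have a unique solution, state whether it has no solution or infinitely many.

Row-reduce the augmented matrix:
R1 ← R1 / (-16).
R2 ← R2 + 10·R1.
R3 ← R3 + 20·R1.
R4 ← R4 − 7·R1.
R2 ← R2 / (55/4).
R1 ← R1 − 3/8·R2.
R3 ← R3 − 25/2·R2.
R4 ← R4 + 37/8·R2.
R3 ← R3 / (191/11).
R1 ← R1 + 1/110·R3.
R2 ← R2 + 17/55·R3.
R4 ← R4 + 391/110·R3.
R4 ← R4 / (-6299/3820).
R1 ← R1 − 531/3820·R4.
R2 ← R2 + 739/955·R4.
R3 ← R3 − 111/382·R4.
Reading off the reduced rows gives x_1 = 5, x_2 = 1, x_3 = -1, x_4 = 5.

x_1 = 5, x_2 = 1, x_3 = -1, x_4 = 5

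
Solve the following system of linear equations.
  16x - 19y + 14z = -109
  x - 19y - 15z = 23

infinitely many solutions

Row-reduce:
R1 ← R1 / (16).
R2 ← R2 − 1·R1.
R2 ← R2 / (-285/16).
R1 ← R1 + 19/16·R2.
Rank is 2 with 3 unknowns, leaving z free.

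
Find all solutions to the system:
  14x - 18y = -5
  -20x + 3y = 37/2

x = -1, y = -1/2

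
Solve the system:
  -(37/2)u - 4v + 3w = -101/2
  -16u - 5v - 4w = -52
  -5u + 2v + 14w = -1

no solution

Row-reduce:
R1 ← R1 / (-37/2).
R2 ← R2 + 16·R1.
R3 ← R3 + 5·R1.
R2 ← R2 / (-57/37).
R1 ← R1 − 8/37·R2.
R3 ← R3 − 114/37·R2.
Row 3 reduces to 0 = -4, a contradiction. The system is inconsistent.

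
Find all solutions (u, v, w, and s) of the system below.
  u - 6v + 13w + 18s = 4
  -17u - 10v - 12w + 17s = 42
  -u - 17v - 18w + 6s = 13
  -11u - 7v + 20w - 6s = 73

u = -3, v = -2, w = 1, s = -1

Row-reduce the augmented matrix:
R2 ← R2 + 17·R1.
R3 ← R3 + 1·R1.
R4 ← R4 + 11·R1.
R2 ← R2 / (-112).
R1 ← R1 + 6·R2.
R3 ← R3 + 23·R2.
R4 ← R4 + 73·R2.
R3 ← R3 / (-5367/112).
R1 ← R1 − 101/56·R3.
R2 ← R2 + 209/112·R3.
R4 ← R4 − 2999/112·R3.
R4 ← R4 / (-226382/5367).
R1 ← R1 + 4813/5367·R4.
R2 ← R2 + 6631/5367·R4.
R3 ← R3 − 4741/5367·R4.
Reading off the reduced rows gives u = -3, v = -2, w = 1, s = -1.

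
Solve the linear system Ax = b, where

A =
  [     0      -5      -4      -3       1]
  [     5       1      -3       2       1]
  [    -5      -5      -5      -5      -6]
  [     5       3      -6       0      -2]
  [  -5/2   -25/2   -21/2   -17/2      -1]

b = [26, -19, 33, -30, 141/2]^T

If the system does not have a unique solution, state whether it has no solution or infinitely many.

no solution

Row-reduce:
Swap R1 and R2.
R1 ← R1 / (5).
R3 ← R3 + 5·R1.
R4 ← R4 − 5·R1.
R5 ← R5 + 5/2·R1.
R2 ← R2 / (-5).
R1 ← R1 − 1/5·R2.
R3 ← R3 + 4·R2.
R4 ← R4 − 2·R2.
R5 ← R5 + 12·R2.
R3 ← R3 / (-24/5).
R1 ← R1 + 19/25·R3.
R2 ← R2 − 4/5·R3.
R4 ← R4 + 23/5·R3.
R5 ← R5 + 12/5·R3.
R4 ← R4 / (-21/8).
R1 ← R1 − 3/8·R4.
R2 ← R2 − 1/2·R4.
R3 ← R3 − 1/8·R4.
Row 5 reduces to 0 = 2, a contradiction. The system is inconsistent.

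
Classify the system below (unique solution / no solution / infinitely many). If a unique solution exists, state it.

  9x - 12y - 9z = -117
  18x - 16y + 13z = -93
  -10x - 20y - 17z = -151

x = -2, y = 6, z = 3

Row-reduce the augmented matrix:
R1 ← R1 / (9).
R2 ← R2 − 18·R1.
R3 ← R3 + 10·R1.
R2 ← R2 / (8).
R1 ← R1 + 4/3·R2.
R3 ← R3 + 100/3·R2.
R3 ← R3 / (613/6).
R1 ← R1 − 25/6·R3.
R2 ← R2 − 31/8·R3.
Reading off the reduced rows gives x = -2, y = 6, z = 3.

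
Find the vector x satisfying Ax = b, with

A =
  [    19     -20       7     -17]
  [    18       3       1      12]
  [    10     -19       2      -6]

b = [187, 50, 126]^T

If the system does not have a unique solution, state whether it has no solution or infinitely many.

infinitely many solutions

Row-reduce:
R1 ← R1 / (19).
R2 ← R2 − 18·R1.
R3 ← R3 − 10·R1.
R2 ← R2 / (417/19).
R1 ← R1 + 20/19·R2.
R3 ← R3 + 161/19·R2.
R3 ← R3 / (-1609/417).
R1 ← R1 − 41/417·R3.
R2 ← R2 + 107/417·R3.
Rank is 3 with 4 unknowns, leaving x_4 free.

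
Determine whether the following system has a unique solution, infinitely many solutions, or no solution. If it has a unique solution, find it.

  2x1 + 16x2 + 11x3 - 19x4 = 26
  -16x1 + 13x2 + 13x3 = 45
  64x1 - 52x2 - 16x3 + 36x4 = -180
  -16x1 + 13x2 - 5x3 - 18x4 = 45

Row-reduce:
R1 ← R1 / (2).
R2 ← R2 + 16·R1.
R3 ← R3 − 64·R1.
R4 ← R4 + 16·R1.
R2 ← R2 / (141).
R1 ← R1 − 8·R2.
R3 ← R3 + 564·R2.
R4 ← R4 − 141·R2.
R3 ← R3 / (36).
R1 ← R1 + 65/282·R3.
R2 ← R2 − 101/141·R3.
R4 ← R4 + 18·R3.
Rank is 3 with 4 unknowns, leaving x4 free.

infinitely many solutions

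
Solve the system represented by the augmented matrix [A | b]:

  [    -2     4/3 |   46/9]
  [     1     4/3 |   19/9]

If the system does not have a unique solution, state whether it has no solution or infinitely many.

From equation 2: x_1 = 19/9 − 4/3·x_2.
Substitute into equation 1 and solve: x_2 = 7/3.
Then x_1 = -1.

x_1 = -1, x_2 = 7/3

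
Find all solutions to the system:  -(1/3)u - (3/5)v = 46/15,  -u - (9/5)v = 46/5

Row-reduce:
R1 ← R1 / (-1/3).
R2 ← R2 + 1·R1.
Rank is 1 with 2 unknowns, leaving v free.

infinitely many solutions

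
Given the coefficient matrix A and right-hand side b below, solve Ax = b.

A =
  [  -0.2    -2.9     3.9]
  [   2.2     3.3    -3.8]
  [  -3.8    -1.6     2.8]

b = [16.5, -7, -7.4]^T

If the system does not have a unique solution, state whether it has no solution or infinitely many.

Row-reduce the augmented matrix:
R1 ← R1 / (-1/5).
R2 ← R2 − 11/5·R1.
R3 ← R3 + 19/5·R1.
R2 ← R2 / (-143/5).
R1 ← R1 − 29/2·R2.
R3 ← R3 − 107/2·R2.
R3 ← R3 / (5267/2860).
R1 ← R1 − 185/572·R3.
R2 ← R2 + 391/286·R3.
Reading off the reduced rows gives x_1 = 5, x_2 = -2, x_3 = 3.

x_1 = 5, x_2 = -2, x_3 = 3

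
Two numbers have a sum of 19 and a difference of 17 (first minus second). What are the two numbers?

first number: 18, second number: 1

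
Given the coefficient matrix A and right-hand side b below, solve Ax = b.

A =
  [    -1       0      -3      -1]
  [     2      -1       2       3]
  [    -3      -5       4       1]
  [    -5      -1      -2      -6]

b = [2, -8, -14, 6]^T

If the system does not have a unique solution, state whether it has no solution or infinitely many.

Row-reduce the augmented matrix:
R1 ← R1 / (-1).
R2 ← R2 − 2·R1.
R3 ← R3 + 3·R1.
R4 ← R4 + 5·R1.
R2 ← R2 / (-1).
R3 ← R3 + 5·R2.
R4 ← R4 + 1·R2.
R3 ← R3 / (33).
R1 ← R1 − 3·R3.
R2 ← R2 − 4·R3.
R4 ← R4 − 17·R3.
R4 ← R4 / (-49/33).
R1 ← R1 − 12/11·R4.
R2 ← R2 + 29/33·R4.
R3 ← R3 + 1/33·R4.
Reading off the reduced rows gives x_1 = -2, x_2 = 4, x_3 = 0, x_4 = 0.

x_1 = -2, x_2 = 4, x_3 = 0, x_4 = 0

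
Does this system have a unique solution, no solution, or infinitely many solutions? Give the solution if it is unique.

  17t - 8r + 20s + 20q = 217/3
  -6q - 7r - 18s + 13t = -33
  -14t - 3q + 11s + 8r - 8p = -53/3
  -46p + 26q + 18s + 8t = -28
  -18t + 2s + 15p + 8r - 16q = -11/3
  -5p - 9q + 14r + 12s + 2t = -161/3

Row-reduce the augmented matrix:
Swap R1 and R3.
R1 ← R1 / (-8).
R4 ← R4 + 46·R1.
R5 ← R5 − 15·R1.
R6 ← R6 + 5·R1.
R2 ← R2 / (-6).
R1 ← R1 − 3/8·R2.
R3 ← R3 − 20·R2.
R4 ← R4 − 173/4·R2.
R5 ← R5 + 173/8·R2.
R6 ← R6 + 57/8·R2.
R3 ← R3 / (-94/3).
R1 ← R1 + 23/16·R3.
R2 ← R2 − 7/6·R3.
R4 ← R4 + 2315/24·R3.
R5 ← R5 − 2315/48·R3.
R6 ← R6 − 277/16·R3.
R4 ← R4 / (-4875/94).
R1 ← R1 + 125/188·R4.
R2 ← R2 − 71/47·R4.
R3 ← R3 − 60/47·R4.
R5 ← R5 − 4875/188·R4.
R6 ← R6 − 827/188·R4.
Swap R5 and R6.
R5 ← R5 / (1105621/39000).
R1 ← R1 + 25/156·R5.
R2 ← R2 + 893/39000·R5.
R3 ← R3 + 654/325·R5.
R4 ← R4 − 2651/39000·R5.
R6 reduces to 0 = 0, so the extra equation is consistent.
Reading off the reduced rows gives p = 7/3, q = 8/3, r = -2, s = 1, t = -1.

p = 7/3, q = 8/3, r = -2, s = 1, t = -1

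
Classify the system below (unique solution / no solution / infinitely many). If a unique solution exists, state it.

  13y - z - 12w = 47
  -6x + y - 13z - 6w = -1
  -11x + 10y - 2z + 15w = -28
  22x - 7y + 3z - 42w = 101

no solution

Row-reduce:
Swap R1 and R2.
R1 ← R1 / (-6).
R3 ← R3 + 11·R1.
R4 ← R4 − 22·R1.
R2 ← R2 / (13).
R1 ← R1 + 1/6·R2.
R3 ← R3 − 49/6·R2.
R4 ← R4 + 10/3·R2.
R3 ← R3 / (292/13).
R1 ← R1 − 28/13·R3.
R2 ← R2 + 1/13·R3.
R4 ← R4 + 584/13·R3.
Row 4 reduces to 0 = -2, a contradiction. The system is inconsistent.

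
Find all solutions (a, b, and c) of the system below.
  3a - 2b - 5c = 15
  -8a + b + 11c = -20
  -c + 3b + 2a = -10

infinitely many solutions

Row-reduce:
R1 ← R1 / (3).
R2 ← R2 + 8·R1.
R3 ← R3 − 2·R1.
R2 ← R2 / (-13/3).
R1 ← R1 + 2/3·R2.
R3 ← R3 − 13/3·R2.
Rank is 2 with 3 unknowns, leaving c free.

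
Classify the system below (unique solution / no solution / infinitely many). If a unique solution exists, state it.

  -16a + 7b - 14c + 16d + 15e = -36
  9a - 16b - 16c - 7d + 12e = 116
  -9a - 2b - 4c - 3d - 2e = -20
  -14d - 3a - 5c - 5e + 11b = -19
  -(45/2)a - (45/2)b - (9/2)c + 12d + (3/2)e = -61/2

no solution

Row-reduce:
R1 ← R1 / (-16).
R2 ← R2 − 9·R1.
R3 ← R3 + 9·R1.
R4 ← R4 + 3·R1.
R5 ← R5 + 45/2·R1.
R2 ← R2 / (-193/16).
R1 ← R1 + 7/16·R2.
R3 ← R3 + 95/16·R2.
R4 ← R4 − 155/16·R2.
R5 ← R5 + 1035/32·R2.
R3 ← R3 / (3016/193).
R1 ← R1 − 336/193·R3.
R2 ← R2 − 382/193·R3.
R4 ← R4 + 4159/193·R3.
R5 ← R5 − 30573/386·R3.
R4 ← R4 / (-50215/1508).
R1 ← R1 − 141/377·R4.
R2 ← R2 − 1115/754·R4.
R3 ← R3 + 1253/1508·R4.
R5 ← R5 − 150645/3016·R4.
Row 5 reduces to 0 = 1, a contradiction. The system is inconsistent.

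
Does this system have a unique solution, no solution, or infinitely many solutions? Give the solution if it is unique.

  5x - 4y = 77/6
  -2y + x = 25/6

From equation 2: x = 25/6 + 2·y.
Substitute into equation 1 and solve: y = -4/3.
Then x = 3/2.

x = 3/2, y = -4/3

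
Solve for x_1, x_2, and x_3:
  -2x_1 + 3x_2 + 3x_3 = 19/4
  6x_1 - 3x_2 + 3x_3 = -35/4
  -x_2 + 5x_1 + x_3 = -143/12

x_1 = -3, x_2 = -7/4, x_3 = 4/3

Row-reduce the augmented matrix:
R1 ← R1 / (-2).
R2 ← R2 − 6·R1.
R3 ← R3 − 5·R1.
R2 ← R2 / (6).
R1 ← R1 + 3/2·R2.
R3 ← R3 − 13/2·R2.
R3 ← R3 / (-9/2).
R1 ← R1 − 3/2·R3.
R2 ← R2 − 2·R3.
Reading off the reduced rows gives x_1 = -3, x_2 = -7/4, x_3 = 4/3.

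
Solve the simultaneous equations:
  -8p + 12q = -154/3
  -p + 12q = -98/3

p = 8/3, q = -5/2

Row-reduce the augmented matrix:
R1 ← R1 / (-8).
R2 ← R2 + 1·R1.
R2 ← R2 / (21/2).
R1 ← R1 + 3/2·R2.
Reading off the reduced rows gives p = 8/3, q = -5/2.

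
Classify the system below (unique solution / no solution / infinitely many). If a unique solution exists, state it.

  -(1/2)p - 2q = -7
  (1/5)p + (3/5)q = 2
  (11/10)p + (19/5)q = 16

Row-reduce:
R1 ← R1 / (-1/2).
R2 ← R2 − 1/5·R1.
R3 ← R3 − 11/10·R1.
R2 ← R2 / (-1/5).
R1 ← R1 − 4·R2.
R3 ← R3 + 3/5·R2.
Row 3 reduces to 0 = 3, a contradiction. The system is inconsistent.

no solution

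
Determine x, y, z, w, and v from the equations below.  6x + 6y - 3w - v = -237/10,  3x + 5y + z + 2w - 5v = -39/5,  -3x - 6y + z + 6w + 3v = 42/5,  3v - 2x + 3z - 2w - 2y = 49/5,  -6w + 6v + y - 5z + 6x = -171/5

x = -11/5, y = -3, z = 9/5, w = -3/2, v = -3

Row-reduce the augmented matrix:
R1 ← R1 / (6).
R2 ← R2 − 3·R1.
R3 ← R3 + 3·R1.
R4 ← R4 + 2·R1.
R5 ← R5 − 6·R1.
R2 ← R2 / (2).
R1 ← R1 − 1·R2.
R3 ← R3 + 3·R2.
R5 ← R5 + 5·R2.
R3 ← R3 / (5/2).
R1 ← R1 + 1/2·R3.
R2 ← R2 − 1/2·R3.
R4 ← R4 − 3·R3.
R5 ← R5 + 5/2·R3.
R4 ← R4 / (-147/10).
R1 ← R1 + 3/10·R4.
R2 ← R2 + 1/5·R4.
R3 ← R3 − 39/10·R4.
R5 ← R5 − 31/2·R4.
R5 ← R5 / (-137/441).
R1 ← R1 − 158/147·R5.
R2 ← R2 + 664/441·R5.
R3 ← R3 − 53/147·R5.
R4 ← R4 + 233/441·R5.
Reading off the reduced rows gives x = -11/5, y = -3, z = 9/5, w = -3/2, v = -3.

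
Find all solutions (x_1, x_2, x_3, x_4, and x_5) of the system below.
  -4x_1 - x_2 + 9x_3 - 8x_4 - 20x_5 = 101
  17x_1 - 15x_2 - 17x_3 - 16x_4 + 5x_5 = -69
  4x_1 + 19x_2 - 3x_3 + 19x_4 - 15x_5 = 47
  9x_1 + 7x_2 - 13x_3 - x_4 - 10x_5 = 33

Row-reduce:
R1 ← R1 / (-4).
R2 ← R2 − 17·R1.
R3 ← R3 − 4·R1.
R4 ← R4 − 9·R1.
R2 ← R2 / (-77/4).
R1 ← R1 − 1/4·R2.
R3 ← R3 − 18·R2.
R4 ← R4 − 19/4·R2.
R3 ← R3 / (1992/77).
R1 ← R1 + 152/77·R3.
R2 ← R2 + 85/77·R3.
R4 ← R4 − 962/77·R3.
R4 ← R4 / (-14015/996).
R1 ← R1 + 343/249·R4.
R2 ← R2 − 2135/1992·R4.
R3 ← R3 + 2753/1992·R4.
Rank is 4 with 5 unknowns, leaving x_5 free.

infinitely many solutions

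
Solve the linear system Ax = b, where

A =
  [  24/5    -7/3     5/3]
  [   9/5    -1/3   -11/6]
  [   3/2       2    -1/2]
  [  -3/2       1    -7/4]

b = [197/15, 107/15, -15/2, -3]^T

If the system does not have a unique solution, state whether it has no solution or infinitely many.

x_1 = 1, x_2 = -5, x_3 = -2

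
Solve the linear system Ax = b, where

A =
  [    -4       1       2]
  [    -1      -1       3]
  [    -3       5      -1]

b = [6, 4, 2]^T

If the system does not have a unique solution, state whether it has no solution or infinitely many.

Row-reduce the augmented matrix:
R1 ← R1 / (-4).
R2 ← R2 + 1·R1.
R3 ← R3 + 3·R1.
R2 ← R2 / (-5/4).
R1 ← R1 + 1/4·R2.
R3 ← R3 − 17/4·R2.
R3 ← R3 / (6).
R1 ← R1 + 1·R3.
R2 ← R2 + 2·R3.
Reading off the reduced rows gives x_1 = -1, x_2 = 0, x_3 = 1.

x_1 = -1, x_2 = 0, x_3 = 1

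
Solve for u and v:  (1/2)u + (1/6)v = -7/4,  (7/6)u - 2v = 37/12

u = -5/2, v = -3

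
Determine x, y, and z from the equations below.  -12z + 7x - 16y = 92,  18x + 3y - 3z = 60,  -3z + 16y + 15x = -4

Row-reduce the augmented matrix:
R1 ← R1 / (7).
R2 ← R2 − 18·R1.
R3 ← R3 − 15·R1.
R2 ← R2 / (309/7).
R1 ← R1 + 16/7·R2.
R3 ← R3 − 352/7·R2.
R3 ← R3 / (-929/103).
R1 ← R1 + 28/103·R3.
R2 ← R2 − 65/103·R3.
Reading off the reduced rows gives x = 4, y = -4, z = 0.

x = 4, y = -4, z = 0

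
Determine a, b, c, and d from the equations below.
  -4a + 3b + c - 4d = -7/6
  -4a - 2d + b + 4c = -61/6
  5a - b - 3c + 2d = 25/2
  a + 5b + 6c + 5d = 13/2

a = 3, b = 5/2, c = -2/3, d = -1

Row-reduce the augmented matrix:
R1 ← R1 / (-4).
R2 ← R2 + 4·R1.
R3 ← R3 − 5·R1.
R4 ← R4 − 1·R1.
R2 ← R2 / (-2).
R1 ← R1 + 3/4·R2.
R3 ← R3 − 11/4·R2.
R4 ← R4 − 23/4·R2.
R3 ← R3 / (19/8).
R1 ← R1 + 11/8·R3.
R2 ← R2 + 3/2·R3.
R4 ← R4 − 119/8·R3.
R4 ← R4 / (215/19).
R1 ← R1 − 2/19·R4.
R2 ← R2 + 22/19·R4.
R3 ← R3 + 2/19·R4.
Reading off the reduced rows gives a = 3, b = 5/2, c = -2/3, d = -1.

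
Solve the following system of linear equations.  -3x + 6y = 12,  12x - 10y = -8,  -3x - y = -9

Row-reduce:
R1 ← R1 / (-3).
R2 ← R2 − 12·R1.
R3 ← R3 + 3·R1.
R2 ← R2 / (14).
R1 ← R1 + 2·R2.
R3 ← R3 + 7·R2.
Row 3 reduces to 0 = -1, a contradiction. The system is inconsistent.

no solution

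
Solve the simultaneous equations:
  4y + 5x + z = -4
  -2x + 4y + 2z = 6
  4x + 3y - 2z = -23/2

x = -1, y = -1/2, z = 3

Row-reduce the augmented matrix:
R1 ← R1 / (5).
R2 ← R2 + 2·R1.
R3 ← R3 − 4·R1.
R2 ← R2 / (28/5).
R1 ← R1 − 4/5·R2.
R3 ← R3 + 1/5·R2.
R3 ← R3 / (-19/7).
R1 ← R1 + 1/7·R3.
R2 ← R2 − 3/7·R3.
Reading off the reduced rows gives x = -1, y = -1/2, z = 3.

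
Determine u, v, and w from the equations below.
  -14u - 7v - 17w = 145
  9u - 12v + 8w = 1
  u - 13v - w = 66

u = -3, v = -5, w = -4

Row-reduce the augmented matrix:
R1 ← R1 / (-14).
R2 ← R2 − 9·R1.
R3 ← R3 − 1·R1.
R2 ← R2 / (-33/2).
R1 ← R1 − 1/2·R2.
R3 ← R3 + 27/2·R2.
R3 ← R3 / (2/11).
R1 ← R1 − 260/231·R3.
R2 ← R2 − 41/231·R3.
Reading off the reduced rows gives u = -3, v = -5, w = -4.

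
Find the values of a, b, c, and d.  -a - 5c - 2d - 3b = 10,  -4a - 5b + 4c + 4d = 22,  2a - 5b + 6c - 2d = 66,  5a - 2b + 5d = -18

Row-reduce the augmented matrix:
R1 ← R1 / (-1).
R2 ← R2 + 4·R1.
R3 ← R3 − 2·R1.
R4 ← R4 − 5·R1.
R2 ← R2 / (7).
R1 ← R1 − 3·R2.
R3 ← R3 + 11·R2.
R4 ← R4 + 17·R2.
R3 ← R3 / (236/7).
R1 ← R1 + 37/7·R3.
R2 ← R2 − 24/7·R3.
R4 ← R4 − 233/7·R3.
R4 ← R4 / (1351/118).
R1 ← R1 + 133/118·R4.
R2 ← R2 − 24/59·R4.
R3 ← R3 − 45/118·R4.
Reading off the reduced rows gives a = 0, b = -6, c = 4, d = -6.

a = 0, b = -6, c = 4, d = -6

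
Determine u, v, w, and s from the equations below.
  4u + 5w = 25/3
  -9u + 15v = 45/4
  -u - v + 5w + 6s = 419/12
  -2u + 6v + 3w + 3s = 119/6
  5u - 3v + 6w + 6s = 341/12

Row-reduce the augmented matrix:
R1 ← R1 / (4).
R2 ← R2 + 9·R1.
R3 ← R3 + 1·R1.
R4 ← R4 + 2·R1.
R5 ← R5 − 5·R1.
R2 ← R2 / (15).
R3 ← R3 + 1·R2.
R4 ← R4 − 6·R2.
R5 ← R5 + 3·R2.
R3 ← R3 / (7).
R1 ← R1 − 5/4·R3.
R2 ← R2 − 3/4·R3.
R4 ← R4 − 1·R3.
R5 ← R5 − 2·R3.
R4 ← R4 / (15/7).
R1 ← R1 + 15/14·R4.
R2 ← R2 + 9/14·R4.
R3 ← R3 − 6/7·R4.
R5 ← R5 − 30/7·R4.
R5 reduces to 0 = 0, so the extra equation is consistent.
Reading off the reduced rows gives u = -5/3, v = -1/4, w = 3, s = 3.

u = -5/3, v = -1/4, w = 3, s = 3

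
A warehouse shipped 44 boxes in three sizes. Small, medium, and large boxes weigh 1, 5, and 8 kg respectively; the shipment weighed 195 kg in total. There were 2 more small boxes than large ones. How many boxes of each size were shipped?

Let s = small boxes, m = medium boxes, l = large boxes.
  s + m + l = 44
  s + 5m + 8l = 195
  s - l = 2
Row-reduce the augmented matrix:
R2 ← R2 − 1·R1.
R3 ← R3 − 1·R1.
R2 ← R2 / (4).
R1 ← R1 − 1·R2.
R3 ← R3 + 1·R2.
R3 ← R3 / (-1/4).
R1 ← R1 + 3/4·R3.
R2 ← R2 − 7/4·R3.
Reading off the reduced rows gives s = 19, m = 8, l = 17.

small boxes: 19, medium boxes: 8, large boxes: 17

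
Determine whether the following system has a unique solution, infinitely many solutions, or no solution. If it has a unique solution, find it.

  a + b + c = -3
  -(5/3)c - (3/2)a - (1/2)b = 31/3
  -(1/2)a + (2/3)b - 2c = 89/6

a = -3, b = 5, c = -5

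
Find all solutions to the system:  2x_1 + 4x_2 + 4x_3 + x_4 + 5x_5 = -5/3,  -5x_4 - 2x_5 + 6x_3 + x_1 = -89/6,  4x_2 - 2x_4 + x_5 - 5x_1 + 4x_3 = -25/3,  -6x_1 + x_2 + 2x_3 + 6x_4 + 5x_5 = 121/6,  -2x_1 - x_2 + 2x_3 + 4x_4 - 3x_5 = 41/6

x_1 = -2/3, x_2 = -2, x_3 = -1/4, x_4 = 2, x_5 = 4/3

Row-reduce the augmented matrix:
R1 ← R1 / (2).
R2 ← R2 − 1·R1.
R3 ← R3 + 5·R1.
R4 ← R4 + 6·R1.
R5 ← R5 + 2·R1.
R2 ← R2 / (-2).
R1 ← R1 − 2·R2.
R3 ← R3 − 14·R2.
R4 ← R4 − 13·R2.
R5 ← R5 − 3·R2.
R3 ← R3 / (42).
R1 ← R1 − 6·R3.
R2 ← R2 + 2·R3.
R4 ← R4 − 40·R3.
R5 ← R5 − 12·R3.
R4 ← R4 / (793/84).
R1 ← R1 − 3/7·R4.
R2 ← R2 − 79/84·R4.
R3 ← R3 + 19/21·R4.
R5 ← R5 − 213/28·R4.
R5 ← R5 / (-364/61).
R1 ← R1 − 13/61·R5.
R2 ← R2 − 37/61·R5.
R3 ← R3 − 20/61·R5.
R4 ← R4 − 51/61·R5.
Reading off the reduced rows gives x_1 = -2/3, x_2 = -2, x_3 = -1/4, x_4 = 2, x_5 = 4/3.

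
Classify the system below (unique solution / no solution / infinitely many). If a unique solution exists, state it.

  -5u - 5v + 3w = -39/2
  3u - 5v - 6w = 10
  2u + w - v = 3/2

Row-reduce the augmented matrix:
R1 ← R1 / (-5).
R2 ← R2 − 3·R1.
R3 ← R3 − 2·R1.
R2 ← R2 / (-8).
R1 ← R1 − 1·R2.
R3 ← R3 + 3·R2.
R3 ← R3 / (151/40).
R1 ← R1 + 9/8·R3.
R2 ← R2 − 21/40·R3.
Reading off the reduced rows gives u = 2, v = 1, w = -3/2.

u = 2, v = 1, w = -3/2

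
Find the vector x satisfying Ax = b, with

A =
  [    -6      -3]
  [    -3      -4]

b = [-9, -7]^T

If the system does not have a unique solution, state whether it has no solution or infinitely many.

Row-reduce the augmented matrix:
R1 ← R1 / (-6).
R2 ← R2 + 3·R1.
R2 ← R2 / (-5/2).
R1 ← R1 − 1/2·R2.
Reading off the reduced rows gives x_1 = 1, x_2 = 1.

x_1 = 1, x_2 = 1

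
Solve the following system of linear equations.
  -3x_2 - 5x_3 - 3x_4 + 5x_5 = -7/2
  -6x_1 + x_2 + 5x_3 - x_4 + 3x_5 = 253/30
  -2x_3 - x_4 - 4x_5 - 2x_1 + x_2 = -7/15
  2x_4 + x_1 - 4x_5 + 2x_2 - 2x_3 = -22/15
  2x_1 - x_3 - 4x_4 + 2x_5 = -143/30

x_1 = -1, x_2 = 0, x_3 = 1/2, x_4 = 2/3, x_5 = 1/5

Row-reduce the augmented matrix:
Swap R1 and R2.
R1 ← R1 / (-6).
R3 ← R3 + 2·R1.
R4 ← R4 − 1·R1.
R5 ← R5 − 2·R1.
R2 ← R2 / (-3).
R1 ← R1 + 1/6·R2.
R3 ← R3 − 2/3·R2.
R4 ← R4 − 13/6·R2.
R5 ← R5 − 1/3·R2.
R3 ← R3 / (-43/9).
R1 ← R1 + 5/9·R3.
R2 ← R2 − 5/3·R3.
R4 ← R4 + 43/9·R3.
R5 ← R5 − 1/9·R3.
R1 ← R1 − 21/43·R4.
R2 ← R2 − 23/43·R4.
R3 ← R3 − 12/43·R4.
R5 ← R5 + 202/43·R4.
R5 ← R5 / (957/43).
R1 ← R1 + 98/43·R5.
R2 ← R2 + 222/43·R5.
R3 ← R3 + 13/43·R5.
R4 ← R4 − 4·R5.
Reading off the reduced rows gives x_1 = -1, x_2 = 0, x_3 = 1/2, x_4 = 2/3, x_5 = 1/5.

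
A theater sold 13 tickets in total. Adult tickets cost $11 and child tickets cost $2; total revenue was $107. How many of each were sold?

adult tickets: 9, child tickets: 4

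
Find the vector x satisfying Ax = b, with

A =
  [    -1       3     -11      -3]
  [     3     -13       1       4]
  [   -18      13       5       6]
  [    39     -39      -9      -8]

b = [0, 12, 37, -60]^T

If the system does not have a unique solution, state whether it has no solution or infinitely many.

no solution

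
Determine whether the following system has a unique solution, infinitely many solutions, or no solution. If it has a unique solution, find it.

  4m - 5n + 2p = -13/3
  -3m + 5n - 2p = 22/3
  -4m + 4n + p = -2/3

m = 3, n = 3, p = -2/3

Row-reduce the augmented matrix:
R1 ← R1 / (4).
R2 ← R2 + 3·R1.
R3 ← R3 + 4·R1.
R2 ← R2 / (5/4).
R1 ← R1 + 5/4·R2.
R3 ← R3 + 1·R2.
R3 ← R3 / (13/5).
R2 ← R2 + 2/5·R3.
Reading off the reduced rows gives m = 3, n = 3, p = -2/3.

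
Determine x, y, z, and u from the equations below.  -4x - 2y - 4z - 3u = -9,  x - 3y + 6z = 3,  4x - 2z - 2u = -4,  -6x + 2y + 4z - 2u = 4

x = 0, y = 1, z = 1, u = 1

Row-reduce the augmented matrix:
R1 ← R1 / (-4).
R2 ← R2 − 1·R1.
R3 ← R3 − 4·R1.
R4 ← R4 + 6·R1.
R2 ← R2 / (-7/2).
R1 ← R1 − 1/2·R2.
R3 ← R3 + 2·R2.
R4 ← R4 − 5·R2.
R3 ← R3 / (-62/7).
R1 ← R1 − 12/7·R3.
R2 ← R2 + 10/7·R3.
R4 ← R4 − 120/7·R3.
R4 ← R4 / (-230/31).
R1 ← R1 + 15/62·R4.
R2 ← R2 − 59/62·R4.
R3 ← R3 − 16/31·R4.
Reading off the reduced rows gives x = 0, y = 1, z = 1, u = 1.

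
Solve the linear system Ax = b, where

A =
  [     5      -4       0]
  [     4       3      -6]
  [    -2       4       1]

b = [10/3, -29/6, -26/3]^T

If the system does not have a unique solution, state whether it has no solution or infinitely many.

x_1 = -4/3, x_2 = -5/2, x_3 = -4/3

Row-reduce the augmented matrix:
R1 ← R1 / (5).
R2 ← R2 − 4·R1.
R3 ← R3 + 2·R1.
R2 ← R2 / (31/5).
R1 ← R1 + 4/5·R2.
R3 ← R3 − 12/5·R2.
R3 ← R3 / (103/31).
R1 ← R1 + 24/31·R3.
R2 ← R2 + 30/31·R3.
Reading off the reduced rows gives x_1 = -4/3, x_2 = -5/2, x_3 = -4/3.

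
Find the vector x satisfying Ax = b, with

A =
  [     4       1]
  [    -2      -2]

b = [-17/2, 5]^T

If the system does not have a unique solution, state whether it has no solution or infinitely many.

From equation 1: x_2 = -17/2 − 4·x_1.
Substitute into equation 2 and solve: x_1 = -2.
Then x_2 = -1/2.

x_1 = -2, x_2 = -1/2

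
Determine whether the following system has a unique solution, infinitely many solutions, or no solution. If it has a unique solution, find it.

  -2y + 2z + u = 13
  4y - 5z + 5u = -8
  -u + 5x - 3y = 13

infinitely many solutions

Row-reduce:
Swap R1 and R3.
R1 ← R1 / (5).
R2 ← R2 / (4).
R1 ← R1 + 3/5·R2.
R3 ← R3 + 2·R2.
R3 ← R3 / (-1/2).
R1 ← R1 + 3/4·R3.
R2 ← R2 + 5/4·R3.
Rank is 3 with 4 unknowns, leaving u free.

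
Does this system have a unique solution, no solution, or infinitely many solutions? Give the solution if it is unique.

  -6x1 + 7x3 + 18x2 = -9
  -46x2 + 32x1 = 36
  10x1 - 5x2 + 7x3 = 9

Row-reduce:
R1 ← R1 / (-6).
R2 ← R2 − 32·R1.
R3 ← R3 − 10·R1.
R2 ← R2 / (50).
R1 ← R1 + 3·R2.
R3 ← R3 − 25·R2.
Rank is 2 with 3 unknowns, leaving x3 free.

infinitely many solutions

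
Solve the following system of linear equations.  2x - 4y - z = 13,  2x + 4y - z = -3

Row-reduce:
R1 ← R1 / (2).
R2 ← R2 − 2·R1.
R2 ← R2 / (8).
R1 ← R1 + 2·R2.
Rank is 2 with 3 unknowns, leaving z free.

infinitely many solutions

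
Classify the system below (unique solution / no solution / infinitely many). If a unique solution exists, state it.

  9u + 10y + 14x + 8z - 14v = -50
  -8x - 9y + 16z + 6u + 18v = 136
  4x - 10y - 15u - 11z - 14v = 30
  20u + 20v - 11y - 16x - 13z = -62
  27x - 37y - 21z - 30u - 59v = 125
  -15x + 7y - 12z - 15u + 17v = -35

Row-reduce the augmented matrix:
R1 ← R1 / (14).
R2 ← R2 + 8·R1.
R3 ← R3 − 4·R1.
R4 ← R4 + 16·R1.
R5 ← R5 − 27·R1.
R6 ← R6 + 15·R1.
R2 ← R2 / (-23/7).
R1 ← R1 − 5/7·R2.
R3 ← R3 + 90/7·R2.
R4 ← R4 − 3/7·R2.
R5 ← R5 + 394/7·R2.
R6 ← R6 − 124/7·R2.
R3 ← R3 / (-2157/23).
R1 ← R1 − 116/23·R3.
R2 ← R2 + 144/23·R3.
R4 ← R4 + 27/23·R3.
R5 ← R5 + 8943/23·R3.
R6 ← R6 − 2472/23·R3.
R4 ← R4 / (23371/719).
R1 ← R1 + 323/1438·R4.
R2 ← R2 − 498/719·R4.
R3 ← R3 − 469/719·R4.
R5 ← R5 − 22131/1438·R4.
R6 ← R6 + 22131/1438·R4.
R5 ← R5 / (-56334/23371).
R1 ← R1 + 100075/70113·R5.
R2 ← R2 − 2578/23371·R5.
R3 ← R3 − 28402/70113·R5.
R4 ← R4 − 4256/23371·R5.
R6 ← R6 − 56334/23371·R5.
R6 reduces to 0 = 0, so the extra equation is consistent.
Reading off the reduced rows gives x = 6, y = -6, z = 4, u = -4, v = 5.

x = 6, y = -6, z = 4, u = -4, v = 5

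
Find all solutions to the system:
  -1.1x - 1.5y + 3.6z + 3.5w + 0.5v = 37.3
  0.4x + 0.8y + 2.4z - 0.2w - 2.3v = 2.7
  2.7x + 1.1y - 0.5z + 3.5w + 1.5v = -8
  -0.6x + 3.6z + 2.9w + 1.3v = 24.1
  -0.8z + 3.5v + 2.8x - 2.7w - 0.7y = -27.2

x = -5, y = -5, z = 3, w = 4, v = -1

Row-reduce the augmented matrix:
R1 ← R1 / (-11/10).
R2 ← R2 − 2/5·R1.
R3 ← R3 − 27/10·R1.
R4 ← R4 + 3/5·R1.
R5 ← R5 − 14/5·R1.
R2 ← R2 / (14/55).
R1 ← R1 − 15/11·R2.
R3 ← R3 + 142/55·R2.
R4 ← R4 − 9/11·R2.
R5 ← R5 + 497/110·R2.
R3 ← R3 / (3217/70).
R1 ← R1 + 162/7·R3.
R2 ← R2 − 102/7·R3.
R4 ← R4 + 72/7·R3.
R5 ← R5 − 371/5·R3.
R4 ← R4 / (43174/16085).
R1 ← R1 − 16981/6434·R4.
R2 ← R2 + 19747/6434·R4.
R3 ← R3 − 1608/3217·R4.
R5 ← R5 + 761687/64340·R4.
R5 ← R5 / (46639789/3453920).
R1 ← R1 + 735559/345392·R5.
R2 ← R2 − 616633/345392·R5.
R3 ← R3 + 23434/21587·R5.
R4 ← R4 − 234047/172696·R5.
Reading off the reduced rows gives x = -5, y = -5, z = 3, w = 4, v = -1.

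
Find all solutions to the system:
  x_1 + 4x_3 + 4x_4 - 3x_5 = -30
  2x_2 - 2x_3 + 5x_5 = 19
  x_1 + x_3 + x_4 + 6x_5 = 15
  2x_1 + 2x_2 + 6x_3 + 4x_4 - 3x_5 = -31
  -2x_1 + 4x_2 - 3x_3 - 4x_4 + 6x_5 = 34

x_1 = 3, x_2 = 0, x_3 = -2, x_4 = -4, x_5 = 3

Row-reduce the augmented matrix:
R3 ← R3 − 1·R1.
R4 ← R4 − 2·R1.
R5 ← R5 + 2·R1.
R2 ← R2 / (2).
R4 ← R4 − 2·R2.
R5 ← R5 − 4·R2.
R3 ← R3 / (-3).
R1 ← R1 − 4·R3.
R2 ← R2 + 1·R3.
R5 ← R5 − 9·R3.
R4 ← R4 / (-4).
R2 ← R2 − 1·R4.
R3 ← R3 − 1·R4.
R5 ← R5 + 5·R4.
R5 ← R5 / (39/2).
R1 ← R1 − 9·R5.
R2 ← R2 + 1·R5.
R3 ← R3 + 7/2·R5.
R4 ← R4 − 1/2·R5.
Reading off the reduced rows gives x_1 = 3, x_2 = 0, x_3 = -2, x_4 = -4, x_5 = 3.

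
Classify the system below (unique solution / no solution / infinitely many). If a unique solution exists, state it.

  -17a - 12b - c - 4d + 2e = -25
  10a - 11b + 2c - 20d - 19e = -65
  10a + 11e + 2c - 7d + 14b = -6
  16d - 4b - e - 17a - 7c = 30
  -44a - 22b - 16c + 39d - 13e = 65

Row-reduce:
R1 ← R1 / (-17).
R2 ← R2 − 10·R1.
R3 ← R3 − 10·R1.
R4 ← R4 + 17·R1.
R5 ← R5 + 44·R1.
R2 ← R2 / (-307/17).
R1 ← R1 − 12/17·R2.
R3 ← R3 − 118/17·R2.
R4 ← R4 − 8·R2.
R5 ← R5 − 154/17·R2.
R3 ← R3 / (600/307).
R1 ← R1 − 35/307·R3.
R2 ← R2 + 24/307·R3.
R4 ← R4 + 1650/307·R3.
R5 ← R5 + 3900/307·R3.
R4 ← R4 / (-157/4).
R1 ← R1 − 49/120·R4.
R2 ← R2 − 13/25·R4.
R3 ← R3 + 5509/600·R4.
R5 ← R5 + 157/2·R4.
Row 5 reduces to 0 = -1, a contradiction. The system is inconsistent.

no solution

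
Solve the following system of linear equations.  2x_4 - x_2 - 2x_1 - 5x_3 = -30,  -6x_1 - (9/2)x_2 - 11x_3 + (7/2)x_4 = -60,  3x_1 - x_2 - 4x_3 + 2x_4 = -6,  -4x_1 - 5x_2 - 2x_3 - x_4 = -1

no solution

Row-reduce:
R1 ← R1 / (-2).
R2 ← R2 + 6·R1.
R3 ← R3 − 3·R1.
R4 ← R4 + 4·R1.
R2 ← R2 / (-3/2).
R1 ← R1 − 1/2·R2.
R3 ← R3 + 5/2·R2.
R4 ← R4 + 3·R2.
R3 ← R3 / (-109/6).
R1 ← R1 − 23/6·R3.
R2 ← R2 + 8/3·R3.
Row 4 reduces to 0 = -1, a contradiction. The system is inconsistent.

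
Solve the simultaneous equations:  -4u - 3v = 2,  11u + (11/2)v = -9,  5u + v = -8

Row-reduce:
R1 ← R1 / (-4).
R2 ← R2 − 11·R1.
R3 ← R3 − 5·R1.
R2 ← R2 / (-11/4).
R1 ← R1 − 3/4·R2.
R3 ← R3 + 11/4·R2.
Row 3 reduces to 0 = -2, a contradiction. The system is inconsistent.

no solution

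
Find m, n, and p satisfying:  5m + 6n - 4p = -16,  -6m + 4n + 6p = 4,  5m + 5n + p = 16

m = 4, n = -2, p = 6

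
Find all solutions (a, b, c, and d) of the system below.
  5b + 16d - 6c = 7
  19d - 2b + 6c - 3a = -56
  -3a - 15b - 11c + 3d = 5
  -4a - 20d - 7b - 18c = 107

Row-reduce the augmented matrix:
Swap R1 and R2.
R1 ← R1 / (-3).
R3 ← R3 + 3·R1.
R4 ← R4 + 4·R1.
R2 ← R2 / (5).
R1 ← R1 − 2/3·R2.
R3 ← R3 + 13·R2.
R4 ← R4 + 13/3·R2.
R3 ← R3 / (-163/5).
R1 ← R1 + 6/5·R3.
R2 ← R2 + 6/5·R3.
R4 ← R4 + 156/5·R3.
R4 ← R4 / (-27368/489).
R1 ← R1 + 4601/489·R4.
R2 ← R2 − 368/163·R4.
R3 ← R3 + 128/163·R4.
Reading off the reduced rows gives a = -4, b = 3, c = -4, d = -2.

a = -4, b = 3, c = -4, d = -2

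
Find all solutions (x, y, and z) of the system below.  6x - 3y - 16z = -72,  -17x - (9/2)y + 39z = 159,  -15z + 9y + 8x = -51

infinitely many solutions

Row-reduce:
R1 ← R1 / (6).
R2 ← R2 + 17·R1.
R3 ← R3 − 8·R1.
R2 ← R2 / (-13).
R1 ← R1 + 1/2·R2.
R3 ← R3 − 13·R2.
Rank is 2 with 3 unknowns, leaving z free.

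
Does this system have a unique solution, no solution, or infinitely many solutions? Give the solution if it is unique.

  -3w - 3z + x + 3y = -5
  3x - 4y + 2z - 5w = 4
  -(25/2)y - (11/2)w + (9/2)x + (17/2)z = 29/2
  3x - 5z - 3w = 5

no solution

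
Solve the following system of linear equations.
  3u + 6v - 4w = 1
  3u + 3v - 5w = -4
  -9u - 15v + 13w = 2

infinitely many solutions

Row-reduce:
R1 ← R1 / (3).
R2 ← R2 − 3·R1.
R3 ← R3 + 9·R1.
R2 ← R2 / (-3).
R1 ← R1 − 2·R2.
R3 ← R3 − 3·R2.
Rank is 2 with 3 unknowns, leaving w free.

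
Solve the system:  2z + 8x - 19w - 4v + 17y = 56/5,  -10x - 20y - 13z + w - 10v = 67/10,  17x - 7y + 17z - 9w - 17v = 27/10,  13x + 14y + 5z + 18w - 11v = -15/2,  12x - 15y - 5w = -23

x = -3/2, y = 1/2, z = 3/5, w = -1/2, v = -1

Row-reduce the augmented matrix:
R1 ← R1 / (8).
R2 ← R2 + 10·R1.
R3 ← R3 − 17·R1.
R4 ← R4 − 13·R1.
R5 ← R5 − 12·R1.
R2 ← R2 / (5/4).
R1 ← R1 − 17/8·R2.
R3 ← R3 + 345/8·R2.
R4 ← R4 + 109/8·R2.
R5 ← R5 + 81/2·R2.
R3 ← R3 / (-699/2).
R1 ← R1 − 181/10·R3.
R2 ← R2 + 42/5·R3.
R4 ← R4 + 1127/10·R3.
R5 ← R5 + 1716/5·R3.
R4 ← R4 / (30668/699).
R1 ← R1 + 1903/699·R4.
R2 ← R2 + 21/233·R4.
R3 ← R3 − 1507/699·R4.
R5 ← R5 − 6132/233·R4.
R5 ← R5 / (1362814/38335).
R1 ← R1 + 14919/6970·R5.
R2 ← R2 − 49481/76670·R5.
R3 ← R3 − 9937/6970·R5.
R4 ← R4 − 2821/76670·R5.
Reading off the reduced rows gives x = -3/2, y = 1/2, z = 3/5, w = -1/2, v = -1.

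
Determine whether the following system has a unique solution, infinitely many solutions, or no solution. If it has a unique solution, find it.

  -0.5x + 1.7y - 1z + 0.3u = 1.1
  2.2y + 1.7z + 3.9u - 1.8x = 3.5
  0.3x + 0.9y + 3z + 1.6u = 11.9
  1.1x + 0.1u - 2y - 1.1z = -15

x = -1, y = 4, z = 5, u = -4

Row-reduce the augmented matrix:
R1 ← R1 / (-1/2).
R2 ← R2 + 9/5·R1.
R3 ← R3 − 3/10·R1.
R4 ← R4 − 11/10·R1.
R2 ← R2 / (-98/25).
R1 ← R1 + 17/5·R2.
R3 ← R3 − 48/25·R2.
R4 ← R4 − 87/50·R2.
R3 ← R3 / (1224/245).
R1 ← R1 + 509/196·R3.
R2 ← R2 + 265/196·R3.
R4 ← R4 + 1857/1960·R3.
R4 ← R4 / (85231/32640).
R1 ← R1 + 13735/9792·R4.
R2 ← R2 − 1333/9792·R4.
R3 ← R3 − 1549/2448·R4.
Reading off the reduced rows gives x = -1, y = 4, z = 5, u = -4.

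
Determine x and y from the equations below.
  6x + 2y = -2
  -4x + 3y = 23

x = -2, y = 5

Row-reduce the augmented matrix:
R1 ← R1 / (6).
R2 ← R2 + 4·R1.
R2 ← R2 / (13/3).
R1 ← R1 − 1/3·R2.
Reading off the reduced rows gives x = -2, y = 5.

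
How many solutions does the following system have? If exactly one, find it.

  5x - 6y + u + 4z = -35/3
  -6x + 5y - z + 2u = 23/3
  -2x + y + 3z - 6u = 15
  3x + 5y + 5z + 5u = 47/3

x = 1/2, y = 3, z = 4/3, u = -3/2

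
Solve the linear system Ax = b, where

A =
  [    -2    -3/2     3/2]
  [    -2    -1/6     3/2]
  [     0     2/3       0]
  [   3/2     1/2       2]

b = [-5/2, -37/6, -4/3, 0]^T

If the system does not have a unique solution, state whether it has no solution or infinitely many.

no solution

Row-reduce:
R1 ← R1 / (-2).
R2 ← R2 + 2·R1.
R4 ← R4 − 3/2·R1.
R2 ← R2 / (4/3).
R1 ← R1 − 3/4·R2.
R3 ← R3 − 2/3·R2.
R4 ← R4 + 5/8·R2.
Swap R3 and R4.
R3 ← R3 / (25/8).
R1 ← R1 + 3/4·R3.
Row 4 reduces to 0 = 1/2, a contradiction. The system is inconsistent.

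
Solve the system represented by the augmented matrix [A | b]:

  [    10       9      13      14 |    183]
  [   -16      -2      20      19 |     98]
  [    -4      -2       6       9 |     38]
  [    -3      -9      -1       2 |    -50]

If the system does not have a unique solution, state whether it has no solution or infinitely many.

Row-reduce the augmented matrix:
R1 ← R1 / (10).
R2 ← R2 + 16·R1.
R3 ← R3 + 4·R1.
R4 ← R4 + 3·R1.
R2 ← R2 / (62/5).
R1 ← R1 − 9/10·R2.
R3 ← R3 − 8/5·R2.
R4 ← R4 + 63/10·R2.
R3 ← R3 / (184/31).
R1 ← R1 + 103/62·R3.
R2 ← R2 − 102/31·R3.
R4 ← R4 − 1465/62·R3.
R4 ← R4 / (-3541/368).
R1 ← R1 − 363/368·R4.
R2 ← R2 + 165/92·R4.
R3 ← R3 − 287/184·R4.
Reading off the reduced rows gives x_1 = 3, x_2 = 5, x_3 = 4, x_4 = 4.

x_1 = 3, x_2 = 5, x_3 = 4, x_4 = 4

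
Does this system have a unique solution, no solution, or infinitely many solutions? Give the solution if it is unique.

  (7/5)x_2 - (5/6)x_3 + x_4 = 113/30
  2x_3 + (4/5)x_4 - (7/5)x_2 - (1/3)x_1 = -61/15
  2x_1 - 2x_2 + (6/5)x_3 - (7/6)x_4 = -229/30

infinitely many solutions

Row-reduce:
Swap R1 and R2.
R1 ← R1 / (-1/3).
R3 ← R3 − 2·R1.
R2 ← R2 / (7/5).
R1 ← R1 − 21/5·R2.
R3 ← R3 + 52/5·R2.
R3 ← R3 / (736/105).
R1 ← R1 + 7/2·R3.
R2 ← R2 + 25/42·R3.
Rank is 3 with 4 unknowns, leaving x_4 free.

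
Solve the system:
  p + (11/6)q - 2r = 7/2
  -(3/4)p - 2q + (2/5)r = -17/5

infinitely many solutions

Row-reduce:
R2 ← R2 + 3/4·R1.
R2 ← R2 / (-5/8).
R1 ← R1 − 11/6·R2.
Rank is 2 with 3 unknowns, leaving r free.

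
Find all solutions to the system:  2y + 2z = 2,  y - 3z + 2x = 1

Row-reduce:
Swap R1 and R2.
R1 ← R1 / (2).
R2 ← R2 / (2).
R1 ← R1 − 1/2·R2.
Rank is 2 with 3 unknowns, leaving z free.

infinitely many solutions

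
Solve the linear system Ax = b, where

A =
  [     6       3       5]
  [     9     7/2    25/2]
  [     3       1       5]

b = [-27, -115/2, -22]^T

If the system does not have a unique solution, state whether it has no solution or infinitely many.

infinitely many solutions

Row-reduce:
R1 ← R1 / (6).
R2 ← R2 − 9·R1.
R3 ← R3 − 3·R1.
R2 ← R2 / (-1).
R1 ← R1 − 1/2·R2.
R3 ← R3 + 1/2·R2.
Rank is 2 with 3 unknowns, leaving x_3 free.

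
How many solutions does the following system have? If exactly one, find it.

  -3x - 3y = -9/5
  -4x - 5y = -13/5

Row-reduce the augmented matrix:
R1 ← R1 / (-3).
R2 ← R2 + 4·R1.
R2 ← R2 / (-1).
R1 ← R1 − 1·R2.
Reading off the reduced rows gives x = 2/5, y = 1/5.

x = 2/5, y = 1/5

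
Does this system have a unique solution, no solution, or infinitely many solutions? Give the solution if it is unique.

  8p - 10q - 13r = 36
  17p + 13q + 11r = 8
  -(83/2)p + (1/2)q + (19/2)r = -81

no solution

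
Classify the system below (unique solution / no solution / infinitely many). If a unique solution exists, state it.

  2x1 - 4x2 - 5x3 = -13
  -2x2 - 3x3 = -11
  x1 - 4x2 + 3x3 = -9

Row-reduce the augmented matrix:
R1 ← R1 / (2).
R3 ← R3 − 1·R1.
R2 ← R2 / (-2).
R1 ← R1 + 2·R2.
R3 ← R3 + 2·R2.
R3 ← R3 / (17/2).
R1 ← R1 − 1/2·R3.
R2 ← R2 − 3/2·R3.
Reading off the reduced rows gives x1 = 4, x2 = 4, x3 = 1.

x1 = 4, x2 = 4, x3 = 1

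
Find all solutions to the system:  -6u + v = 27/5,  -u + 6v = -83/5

From equation 1: v = 27/5 + 6·u.
Substitute into equation 2 and solve: u = -7/5.
Then v = -3.

u = -7/5, v = -3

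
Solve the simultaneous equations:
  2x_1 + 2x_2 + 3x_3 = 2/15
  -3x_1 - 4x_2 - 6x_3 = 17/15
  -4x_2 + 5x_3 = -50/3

Row-reduce the augmented matrix:
R1 ← R1 / (2).
R2 ← R2 + 3·R1.
R2 ← R2 / (-1).
R1 ← R1 − 1·R2.
R3 ← R3 + 4·R2.
R3 ← R3 / (11).
R2 ← R2 − 3/2·R3.
Reading off the reduced rows gives x_1 = 7/5, x_2 = 5/3, x_3 = -2.

x_1 = 7/5, x_2 = 5/3, x_3 = -2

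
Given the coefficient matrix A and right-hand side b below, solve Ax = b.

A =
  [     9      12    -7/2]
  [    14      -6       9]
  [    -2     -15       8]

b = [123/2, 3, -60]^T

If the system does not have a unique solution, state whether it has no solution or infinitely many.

Row-reduce:
R1 ← R1 / (9).
R2 ← R2 − 14·R1.
R3 ← R3 + 2·R1.
R2 ← R2 / (-74/3).
R1 ← R1 − 4/3·R2.
R3 ← R3 + 37/3·R2.
Rank is 2 with 3 unknowns, leaving x_3 free.

infinitely many solutions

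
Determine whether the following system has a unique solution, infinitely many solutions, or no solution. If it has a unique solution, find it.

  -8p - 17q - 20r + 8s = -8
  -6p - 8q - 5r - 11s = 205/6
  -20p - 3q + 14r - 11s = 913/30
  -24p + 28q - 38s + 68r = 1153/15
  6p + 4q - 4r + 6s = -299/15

Row-reduce the augmented matrix:
R1 ← R1 / (-8).
R2 ← R2 + 6·R1.
R3 ← R3 + 20·R1.
R4 ← R4 + 24·R1.
R5 ← R5 − 6·R1.
R2 ← R2 / (19/4).
R1 ← R1 − 17/8·R2.
R3 ← R3 − 79/2·R2.
R4 ← R4 − 79·R2.
R5 ← R5 + 35/4·R2.
R3 ← R3 / (-364/19).
R1 ← R1 + 75/38·R3.
R2 ← R2 − 40/19·R3.
R4 ← R4 + 728/19·R3.
R5 ← R5 + 11/19·R3.
Swap R4 and R5.
R4 ← R4 / (-8245/364).
R1 ← R1 + 3469/728·R4.
R2 ← R2 − 778/91·R4.
R3 ← R3 + 2097/364·R4.
R5 reduces to 0 = 0, so the extra equation is consistent.
Reading off the reduced rows gives p = 1/3, q = -4/3, r = 2/5, s = -5/2.

p = 1/3, q = -4/3, r = 2/5, s = -5/2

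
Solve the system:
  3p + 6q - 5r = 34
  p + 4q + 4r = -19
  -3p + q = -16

Row-reduce the augmented matrix:
R1 ← R1 / (3).
R2 ← R2 − 1·R1.
R3 ← R3 + 3·R1.
R2 ← R2 / (2).
R1 ← R1 − 2·R2.
R3 ← R3 − 7·R2.
R3 ← R3 / (-149/6).
R1 ← R1 + 22/3·R3.
R2 ← R2 − 17/6·R3.
Reading off the reduced rows gives p = 5, q = -1, r = -5.

p = 5, q = -1, r = -5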